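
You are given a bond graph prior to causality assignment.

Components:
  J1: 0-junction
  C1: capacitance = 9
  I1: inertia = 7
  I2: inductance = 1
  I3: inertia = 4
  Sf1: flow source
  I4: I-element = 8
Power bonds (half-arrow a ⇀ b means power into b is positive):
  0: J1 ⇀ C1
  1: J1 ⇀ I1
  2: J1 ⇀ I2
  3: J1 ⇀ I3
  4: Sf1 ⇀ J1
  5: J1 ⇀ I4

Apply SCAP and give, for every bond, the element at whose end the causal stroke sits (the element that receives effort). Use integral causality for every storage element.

b4 |Sf1  (Sf1 (Sf) sets flow on bond)
b0 |J1  (C1 integral (e out))
b1 |I1  (0-jn J1 has e-setter on 0)
b2 |I2  (J1 effort already set via bond 0)
b3 |I3  (J1: bond 0 brought effort, rest push out)
b5 |I4  (common-e at J1 fixed by 0)

b0 →J1
b1 →I1
b2 →I2
b3 →I3
b4 →Sf1
b5 →I4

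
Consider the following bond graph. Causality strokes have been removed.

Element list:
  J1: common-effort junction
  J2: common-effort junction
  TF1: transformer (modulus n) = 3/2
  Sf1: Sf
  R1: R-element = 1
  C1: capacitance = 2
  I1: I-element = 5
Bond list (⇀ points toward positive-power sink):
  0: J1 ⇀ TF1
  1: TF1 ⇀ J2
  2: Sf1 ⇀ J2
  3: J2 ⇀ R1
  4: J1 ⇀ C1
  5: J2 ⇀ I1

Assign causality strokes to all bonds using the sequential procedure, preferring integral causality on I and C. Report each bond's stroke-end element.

bond 0 stroke at TF1
bond 1 stroke at J2
bond 2 stroke at Sf1
bond 3 stroke at R1
bond 4 stroke at J1
bond 5 stroke at I1

bond 2 →Sf1  (source Sf1 imposes f)
bond 4 →J1  (C1: C, integral causality)
bond 0 →TF1  (J1 effort already set via bond 4)
bond 1 →J2  (TF1: transformer flips bond 0)
bond 3 →R1  (0-jn J2 has e-setter on 1)
bond 5 →I1  (J2: bond 1 brought effort, rest push out)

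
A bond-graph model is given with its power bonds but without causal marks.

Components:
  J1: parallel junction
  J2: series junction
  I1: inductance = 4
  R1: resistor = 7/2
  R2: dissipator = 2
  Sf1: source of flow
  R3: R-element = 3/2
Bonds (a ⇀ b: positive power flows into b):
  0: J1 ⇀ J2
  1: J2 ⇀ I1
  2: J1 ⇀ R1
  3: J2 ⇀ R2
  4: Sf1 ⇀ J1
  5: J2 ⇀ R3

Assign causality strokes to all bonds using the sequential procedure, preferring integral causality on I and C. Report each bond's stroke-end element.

#0 |J2
#1 |I1
#2 |J1
#3 |J2
#4 |Sf1
#5 |J2

b4 |Sf1  (Sf1 (Sf) sets flow on bond)
b1 |I1  (prefer integral on I1)
b0 |J2  (common-f at J2 fixed by 1)
b3 |J2  (common-f at J2 fixed by 1)
b5 |J2  (common-f at J2 fixed by 1)
b2 |J1  (only one effort-in slot at J1)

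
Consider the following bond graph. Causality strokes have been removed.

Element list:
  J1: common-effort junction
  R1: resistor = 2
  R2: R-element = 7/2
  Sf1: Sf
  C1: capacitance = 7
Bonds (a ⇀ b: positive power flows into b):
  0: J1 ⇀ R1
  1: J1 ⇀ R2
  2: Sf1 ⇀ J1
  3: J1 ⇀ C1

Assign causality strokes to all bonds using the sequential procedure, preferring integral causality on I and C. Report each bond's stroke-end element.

bond 2 |Sf1  (Sf1: flow source, stroke at near end)
bond 3 |J1  (C1 integral (e out))
bond 0 |R1  (0-jn J1 has e-setter on 3)
bond 1 |R2  (J1: bond 3 brought effort, rest push out)

#0 stroke at R1
#1 stroke at R2
#2 stroke at Sf1
#3 stroke at J1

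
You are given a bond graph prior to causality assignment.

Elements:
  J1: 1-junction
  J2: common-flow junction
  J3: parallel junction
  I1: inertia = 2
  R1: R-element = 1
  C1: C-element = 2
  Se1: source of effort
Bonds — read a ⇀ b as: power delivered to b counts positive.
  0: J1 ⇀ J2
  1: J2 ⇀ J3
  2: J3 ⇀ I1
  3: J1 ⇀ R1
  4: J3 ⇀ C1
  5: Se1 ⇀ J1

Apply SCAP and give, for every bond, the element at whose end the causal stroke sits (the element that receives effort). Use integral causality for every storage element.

bond 5 |J1  (Se1 fixes effort; stroke away)
bond 2 |I1  (I1: I, integral causality)
bond 4 |J3  (C1: C, integral causality)
bond 1 |J2  (0-jn J3 has e-setter on 4)
bond 0 |J1  (J2: last free bond brings flow in)
bond 3 |R1  (only one flow-in slot at J1)

β0 stroke→J1
β1 stroke→J2
β2 stroke→I1
β3 stroke→R1
β4 stroke→J3
β5 stroke→J1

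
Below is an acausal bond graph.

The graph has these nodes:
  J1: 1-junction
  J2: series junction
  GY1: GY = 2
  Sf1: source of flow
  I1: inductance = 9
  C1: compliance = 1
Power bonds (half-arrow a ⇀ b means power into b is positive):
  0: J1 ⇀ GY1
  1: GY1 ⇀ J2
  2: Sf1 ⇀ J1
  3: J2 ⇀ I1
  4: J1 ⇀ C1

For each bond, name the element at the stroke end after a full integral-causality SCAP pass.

b0 stroke at J1
b1 stroke at J2
b2 stroke at Sf1
b3 stroke at I1
b4 stroke at J1

bond 2 stroke→Sf1  (Sf1 (Sf) sets flow on bond)
bond 0 stroke→J1  (J1 flow already set via bond 2)
bond 4 stroke→J1  (common-f at J1 fixed by 2)
bond 1 stroke→J2  (GY GY1: same side as bond 0)
bond 3 stroke→I1  (J2 needs exactly one f-in)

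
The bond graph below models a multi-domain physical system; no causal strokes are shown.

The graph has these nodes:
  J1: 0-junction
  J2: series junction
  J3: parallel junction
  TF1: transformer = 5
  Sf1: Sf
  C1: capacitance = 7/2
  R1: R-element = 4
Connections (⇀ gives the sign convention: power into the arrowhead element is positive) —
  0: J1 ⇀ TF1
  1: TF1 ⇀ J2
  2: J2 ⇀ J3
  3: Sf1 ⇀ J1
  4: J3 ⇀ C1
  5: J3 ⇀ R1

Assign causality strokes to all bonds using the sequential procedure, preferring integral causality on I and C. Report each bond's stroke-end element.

b0 |J1
b1 |TF1
b2 |J2
b3 |Sf1
b4 |J3
b5 |R1

#3 |Sf1  (Sf1 fixes flow; stroke at Sf1)
#0 |J1  (closing 0-jn rule on J1)
#1 |TF1  (TF1: transformer flips bond 0)
#2 |J2  (J2 flow already set via bond 1)
#4 |J3  (C1: C, integral causality)
#5 |R1  (J3 effort already set via bond 4)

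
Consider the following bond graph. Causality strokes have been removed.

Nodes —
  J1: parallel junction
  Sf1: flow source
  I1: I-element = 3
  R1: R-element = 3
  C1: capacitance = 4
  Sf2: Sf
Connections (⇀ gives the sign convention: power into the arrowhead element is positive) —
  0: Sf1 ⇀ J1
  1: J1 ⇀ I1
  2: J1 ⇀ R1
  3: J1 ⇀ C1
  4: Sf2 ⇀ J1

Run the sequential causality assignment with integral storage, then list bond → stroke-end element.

bond 0 |Sf1  (Sf1 (Sf) sets flow on bond)
bond 4 |Sf2  (source Sf2 imposes f)
bond 1 |I1  (I1 integral (f out))
bond 3 |J1  (C1 outputs effort q/C1)
bond 2 |R1  (J1 effort already set via bond 3)

β0 →Sf1
β1 →I1
β2 →R1
β3 →J1
β4 →Sf2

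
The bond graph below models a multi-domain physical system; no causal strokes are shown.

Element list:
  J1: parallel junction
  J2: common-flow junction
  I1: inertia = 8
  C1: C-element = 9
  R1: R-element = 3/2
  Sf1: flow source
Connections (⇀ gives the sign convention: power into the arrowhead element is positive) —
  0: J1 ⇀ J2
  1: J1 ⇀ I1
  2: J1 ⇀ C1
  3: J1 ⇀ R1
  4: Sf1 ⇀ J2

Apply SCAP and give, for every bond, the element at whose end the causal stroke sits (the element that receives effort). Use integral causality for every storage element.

#0 →J2
#1 →I1
#2 →J1
#3 →R1
#4 →Sf1

b4 stroke at Sf1  (Sf1 fixes flow; stroke at Sf1)
b0 stroke at J2  (1-jn J2 has f-setter on 4)
b1 stroke at I1  (I1: I, integral causality)
b2 stroke at J1  (C1: C, integral causality)
b3 stroke at R1  (J1 effort already set via bond 2)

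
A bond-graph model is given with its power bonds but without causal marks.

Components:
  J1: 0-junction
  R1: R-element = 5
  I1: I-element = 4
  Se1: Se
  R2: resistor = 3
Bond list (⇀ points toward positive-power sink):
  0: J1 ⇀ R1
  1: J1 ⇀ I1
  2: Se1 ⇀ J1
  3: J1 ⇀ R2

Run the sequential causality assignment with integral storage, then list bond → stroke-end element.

β2 →J1  (Se1 fixes effort; stroke away)
β0 →R1  (J1 effort already set via bond 2)
β1 →I1  (J1: bond 2 brought effort, rest push out)
β3 →R2  (J1 effort already set via bond 2)

b0 |R1
b1 |I1
b2 |J1
b3 |R2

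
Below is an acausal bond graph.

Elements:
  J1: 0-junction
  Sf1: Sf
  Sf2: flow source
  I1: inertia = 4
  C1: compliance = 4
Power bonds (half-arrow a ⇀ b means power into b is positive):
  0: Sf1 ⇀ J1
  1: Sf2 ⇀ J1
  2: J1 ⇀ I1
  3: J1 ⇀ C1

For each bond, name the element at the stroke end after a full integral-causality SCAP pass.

b0 →Sf1  (Sf1 fixes flow; stroke at Sf1)
b1 →Sf2  (Sf2: flow source, stroke at near end)
b2 →I1  (I1 outputs flow p/I1)
b3 →J1  (J1 needs exactly one e-in)

β0 →Sf1
β1 →Sf2
β2 →I1
β3 →J1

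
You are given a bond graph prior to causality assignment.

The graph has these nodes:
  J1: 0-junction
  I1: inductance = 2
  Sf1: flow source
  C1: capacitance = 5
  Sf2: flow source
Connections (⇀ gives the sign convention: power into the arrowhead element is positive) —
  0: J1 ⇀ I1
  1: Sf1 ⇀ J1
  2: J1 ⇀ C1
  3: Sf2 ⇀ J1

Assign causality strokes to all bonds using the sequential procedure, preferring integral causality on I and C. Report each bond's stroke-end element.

#0 |I1
#1 |Sf1
#2 |J1
#3 |Sf2

β1 |Sf1  (Sf1: flow source, stroke at near end)
β3 |Sf2  (source Sf2 imposes f)
β0 |I1  (I1 outputs flow p/I1)
β2 |J1  (J1: last free bond brings effort in)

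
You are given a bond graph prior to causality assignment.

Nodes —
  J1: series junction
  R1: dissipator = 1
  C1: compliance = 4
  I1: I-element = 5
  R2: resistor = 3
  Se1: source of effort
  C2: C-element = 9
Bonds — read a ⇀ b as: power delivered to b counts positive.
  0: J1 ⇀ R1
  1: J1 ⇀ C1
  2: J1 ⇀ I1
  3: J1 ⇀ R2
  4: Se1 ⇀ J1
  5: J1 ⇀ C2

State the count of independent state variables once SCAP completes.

3  (C1, C2, I1 all integral)

#4 |J1  (Se1 fixes effort; stroke away)
#1 |J1  (C1: C, integral causality)
#2 |I1  (I1: I, integral causality)
#0 |J1  (common-f at J1 fixed by 2)
#3 |J1  (common-f at J1 fixed by 2)
#5 |J1  (common-f at J1 fixed by 2)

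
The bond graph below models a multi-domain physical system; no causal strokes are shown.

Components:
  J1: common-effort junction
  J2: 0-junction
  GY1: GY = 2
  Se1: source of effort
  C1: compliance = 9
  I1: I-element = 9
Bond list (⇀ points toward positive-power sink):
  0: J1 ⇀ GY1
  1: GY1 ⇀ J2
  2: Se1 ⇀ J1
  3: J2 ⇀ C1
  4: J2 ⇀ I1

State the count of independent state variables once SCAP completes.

2  (C1, I1 all integral)

β2 stroke→J1  (Se1: effort source, stroke at far end)
β0 stroke→GY1  (common-e at J1 fixed by 2)
β1 stroke→GY1  (GY1 both-in/both-out from 0)
β3 stroke→J2  (C1 outputs effort q/C1)
β4 stroke→I1  (0-jn J2 has e-setter on 3)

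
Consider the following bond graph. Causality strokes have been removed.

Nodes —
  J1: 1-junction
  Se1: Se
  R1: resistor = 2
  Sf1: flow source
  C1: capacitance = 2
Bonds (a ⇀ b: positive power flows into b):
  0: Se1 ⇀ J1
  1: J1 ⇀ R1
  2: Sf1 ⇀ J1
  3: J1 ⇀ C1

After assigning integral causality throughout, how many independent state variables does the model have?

b0 →J1  (Se1 (Se) sets effort on bond)
b2 →Sf1  (Sf1: flow source, stroke at near end)
b1 →J1  (1-jn J1 has f-setter on 2)
b3 →J1  (J1 flow already set via bond 2)

1  (C1 all integral)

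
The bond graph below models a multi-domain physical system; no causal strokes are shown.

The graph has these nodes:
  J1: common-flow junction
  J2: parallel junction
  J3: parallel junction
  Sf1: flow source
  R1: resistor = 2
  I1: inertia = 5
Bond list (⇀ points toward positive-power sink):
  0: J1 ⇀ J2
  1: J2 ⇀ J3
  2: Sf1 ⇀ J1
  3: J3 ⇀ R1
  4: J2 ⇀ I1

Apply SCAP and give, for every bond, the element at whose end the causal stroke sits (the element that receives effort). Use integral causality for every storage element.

bond 2 →Sf1  (Sf1 fixes flow; stroke at Sf1)
bond 0 →J1  (common-f at J1 fixed by 2)
bond 4 →I1  (prefer integral on I1)
bond 1 →J2  (J2: last free bond brings effort in)
bond 3 →J3  (J3: last free bond brings effort in)

β0 |J1
β1 |J2
β2 |Sf1
β3 |J3
β4 |I1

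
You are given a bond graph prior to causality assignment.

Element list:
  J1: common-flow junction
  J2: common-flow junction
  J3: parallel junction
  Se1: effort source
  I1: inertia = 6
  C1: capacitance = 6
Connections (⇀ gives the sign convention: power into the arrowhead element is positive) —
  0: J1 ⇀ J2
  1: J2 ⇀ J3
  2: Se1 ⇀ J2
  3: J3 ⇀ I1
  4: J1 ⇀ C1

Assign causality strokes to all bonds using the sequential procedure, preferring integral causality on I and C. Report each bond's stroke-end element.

β2 stroke→J2  (Se1 fixes effort; stroke away)
β3 stroke→I1  (I1: I, integral causality)
β1 stroke→J3  (J3: last free bond brings effort in)
β0 stroke→J2  (J2: bond 1 brought flow, rest push out)
β4 stroke→J1  (J1: bond 0 brought flow, rest push out)

#0 |J2
#1 |J3
#2 |J2
#3 |I1
#4 |J1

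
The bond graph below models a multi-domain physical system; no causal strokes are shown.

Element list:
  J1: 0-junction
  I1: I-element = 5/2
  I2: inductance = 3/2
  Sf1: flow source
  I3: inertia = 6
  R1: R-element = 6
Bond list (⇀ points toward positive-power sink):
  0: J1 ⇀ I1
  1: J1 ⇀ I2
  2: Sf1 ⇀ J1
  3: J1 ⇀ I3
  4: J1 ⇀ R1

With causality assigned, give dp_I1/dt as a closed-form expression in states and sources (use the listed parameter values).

b2 stroke→Sf1  (Sf1: flow source, stroke at near end)
b0 stroke→I1  (I1 outputs flow p/I1)
b1 stroke→I2  (prefer integral on I2)
b3 stroke→I3  (prefer integral on I3)
b4 stroke→J1  (J1: last free bond brings effort in)

dp_I1/dt = 6*F_Sf1 - 12*p_I1/5 - 4*p_I2 - p_I3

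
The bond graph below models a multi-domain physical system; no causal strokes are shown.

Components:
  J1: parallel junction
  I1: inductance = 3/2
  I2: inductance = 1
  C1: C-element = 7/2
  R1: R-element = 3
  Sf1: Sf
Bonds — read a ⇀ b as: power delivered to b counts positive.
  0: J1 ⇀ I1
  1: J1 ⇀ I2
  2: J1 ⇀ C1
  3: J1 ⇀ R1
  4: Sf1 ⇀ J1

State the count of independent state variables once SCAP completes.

bond 4 →Sf1  (Sf1 fixes flow; stroke at Sf1)
bond 0 →I1  (prefer integral on I1)
bond 1 →I2  (I2: I, integral causality)
bond 2 →J1  (C1 integral (e out))
bond 3 →R1  (common-e at J1 fixed by 2)

3  (C1, I1, I2 all integral)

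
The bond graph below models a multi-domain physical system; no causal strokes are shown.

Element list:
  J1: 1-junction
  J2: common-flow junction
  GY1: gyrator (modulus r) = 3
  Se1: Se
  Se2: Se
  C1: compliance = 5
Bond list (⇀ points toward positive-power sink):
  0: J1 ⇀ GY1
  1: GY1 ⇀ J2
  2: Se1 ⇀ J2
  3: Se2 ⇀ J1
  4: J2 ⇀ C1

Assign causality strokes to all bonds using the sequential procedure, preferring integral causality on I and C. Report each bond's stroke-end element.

#0 stroke→GY1
#1 stroke→GY1
#2 stroke→J2
#3 stroke→J1
#4 stroke→J2

bond 2 |J2  (Se1 fixes effort; stroke away)
bond 3 |J1  (Se2 fixes effort; stroke away)
bond 0 |GY1  (only one flow-in slot at J1)
bond 1 |GY1  (through GY1, causality inverts; strokes same side of GY1)
bond 4 |J2  (common-f at J2 fixed by 1)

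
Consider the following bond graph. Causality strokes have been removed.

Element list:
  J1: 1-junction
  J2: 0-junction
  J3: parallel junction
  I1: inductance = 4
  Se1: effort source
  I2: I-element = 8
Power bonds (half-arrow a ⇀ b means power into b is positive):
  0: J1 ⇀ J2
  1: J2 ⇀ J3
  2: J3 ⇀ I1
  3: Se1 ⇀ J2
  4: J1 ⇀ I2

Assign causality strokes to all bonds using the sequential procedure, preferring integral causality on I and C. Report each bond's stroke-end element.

b0 stroke at J1
b1 stroke at J3
b2 stroke at I1
b3 stroke at J2
b4 stroke at I2

β3 →J2  (source Se1 imposes e)
β0 →J1  (common-e at J2 fixed by 3)
β1 →J3  (J2: bond 3 brought effort, rest push out)
β2 →I1  (J3 effort already set via bond 1)
β4 →I2  (closing 1-jn rule on J1)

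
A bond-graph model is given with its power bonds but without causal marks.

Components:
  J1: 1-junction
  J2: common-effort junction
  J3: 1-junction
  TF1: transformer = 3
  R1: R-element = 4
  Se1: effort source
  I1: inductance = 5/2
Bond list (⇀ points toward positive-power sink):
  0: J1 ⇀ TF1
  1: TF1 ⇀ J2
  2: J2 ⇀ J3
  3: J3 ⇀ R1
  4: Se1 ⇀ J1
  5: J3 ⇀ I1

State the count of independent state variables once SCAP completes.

bond 4 stroke→J1  (Se1 fixes effort; stroke away)
bond 0 stroke→TF1  (J1 needs exactly one f-in)
bond 1 stroke→J2  (TF1: transformer flips bond 0)
bond 2 stroke→J3  (0-jn J2 has e-setter on 1)
bond 5 stroke→I1  (I1 integral (f out))
bond 3 stroke→J3  (common-f at J3 fixed by 5)

1  (I1 all integral)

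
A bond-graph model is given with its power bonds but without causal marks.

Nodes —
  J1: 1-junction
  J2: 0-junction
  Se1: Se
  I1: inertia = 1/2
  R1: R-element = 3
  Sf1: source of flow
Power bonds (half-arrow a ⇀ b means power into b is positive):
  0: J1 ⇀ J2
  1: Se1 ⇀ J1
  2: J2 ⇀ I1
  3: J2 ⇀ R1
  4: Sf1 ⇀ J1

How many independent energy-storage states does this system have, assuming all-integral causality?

bond 1 |J1  (Se1 (Se) sets effort on bond)
bond 4 |Sf1  (source Sf1 imposes f)
bond 0 |J1  (1-jn J1 has f-setter on 4)
bond 2 |I1  (prefer integral on I1)
bond 3 |J2  (closing 0-jn rule on J2)

1  (I1 all integral)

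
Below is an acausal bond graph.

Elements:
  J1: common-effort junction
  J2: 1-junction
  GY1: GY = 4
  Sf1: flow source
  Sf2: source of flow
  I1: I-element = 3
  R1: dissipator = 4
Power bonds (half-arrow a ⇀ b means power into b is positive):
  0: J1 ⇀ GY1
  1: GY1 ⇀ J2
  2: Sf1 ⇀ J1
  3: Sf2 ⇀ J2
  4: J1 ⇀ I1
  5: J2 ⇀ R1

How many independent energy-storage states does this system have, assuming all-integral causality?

b2 stroke at Sf1  (Sf1 (Sf) sets flow on bond)
b3 stroke at Sf2  (Sf2 fixes flow; stroke at Sf2)
b1 stroke at J2  (J2: bond 3 brought flow, rest push out)
b5 stroke at J2  (1-jn J2 has f-setter on 3)
b0 stroke at J1  (GY GY1: same side as bond 1)
b4 stroke at I1  (J1: bond 0 brought effort, rest push out)

1  (I1 all integral)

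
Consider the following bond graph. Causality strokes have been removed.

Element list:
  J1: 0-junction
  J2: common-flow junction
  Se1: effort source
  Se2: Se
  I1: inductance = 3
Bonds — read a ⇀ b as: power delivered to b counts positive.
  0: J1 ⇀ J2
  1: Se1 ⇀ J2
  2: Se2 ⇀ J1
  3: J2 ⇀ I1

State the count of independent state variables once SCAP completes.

1  (I1 all integral)

#1 |J2  (Se1: effort source, stroke at far end)
#2 |J1  (Se2 (Se) sets effort on bond)
#0 |J2  (common-e at J1 fixed by 2)
#3 |I1  (only one flow-in slot at J2)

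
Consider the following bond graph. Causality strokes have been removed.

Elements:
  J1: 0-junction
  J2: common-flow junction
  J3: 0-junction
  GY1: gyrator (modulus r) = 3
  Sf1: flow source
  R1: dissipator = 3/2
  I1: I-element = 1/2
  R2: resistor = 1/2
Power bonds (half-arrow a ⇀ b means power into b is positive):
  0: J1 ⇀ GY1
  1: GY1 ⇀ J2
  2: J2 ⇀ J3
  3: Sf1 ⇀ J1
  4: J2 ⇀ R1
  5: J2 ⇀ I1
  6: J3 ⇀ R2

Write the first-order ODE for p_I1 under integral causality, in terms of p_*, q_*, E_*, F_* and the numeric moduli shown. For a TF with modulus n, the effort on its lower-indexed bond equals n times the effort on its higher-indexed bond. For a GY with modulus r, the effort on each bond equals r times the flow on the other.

dp_I1/dt = 3*F_Sf1 - 4*p_I1

β3 stroke at Sf1  (Sf1 (Sf) sets flow on bond)
β0 stroke at J1  (only one effort-in slot at J1)
β1 stroke at J2  (GY1: gyrator matches bond 0)
β5 stroke at I1  (I1 outputs flow p/I1)
β2 stroke at J2  (common-f at J2 fixed by 5)
β4 stroke at J2  (J2 flow already set via bond 5)
β6 stroke at J3  (J3 needs exactly one e-in)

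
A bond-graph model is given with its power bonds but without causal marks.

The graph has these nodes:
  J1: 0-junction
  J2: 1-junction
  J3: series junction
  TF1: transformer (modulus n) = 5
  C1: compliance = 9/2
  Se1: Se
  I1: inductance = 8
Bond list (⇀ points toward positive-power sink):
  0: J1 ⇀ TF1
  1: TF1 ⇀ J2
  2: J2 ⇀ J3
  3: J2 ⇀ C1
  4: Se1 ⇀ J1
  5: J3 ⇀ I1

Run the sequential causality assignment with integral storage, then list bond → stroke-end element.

β4 stroke at J1  (Se1: effort source, stroke at far end)
β0 stroke at TF1  (common-e at J1 fixed by 4)
β1 stroke at J2  (TF1 one-in-one-out from 0)
β3 stroke at J2  (C1 integral (e out))
β2 stroke at J3  (only one flow-in slot at J2)
β5 stroke at I1  (J3 needs exactly one f-in)

#0 stroke at TF1
#1 stroke at J2
#2 stroke at J3
#3 stroke at J2
#4 stroke at J1
#5 stroke at I1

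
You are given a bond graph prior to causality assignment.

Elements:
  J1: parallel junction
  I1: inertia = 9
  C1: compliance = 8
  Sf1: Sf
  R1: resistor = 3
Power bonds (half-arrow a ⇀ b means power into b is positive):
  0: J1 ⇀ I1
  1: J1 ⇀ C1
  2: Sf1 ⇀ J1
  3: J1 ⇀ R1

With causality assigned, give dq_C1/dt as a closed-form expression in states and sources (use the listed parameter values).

dq_C1/dt = F_Sf1 - p_I1/9 - q_C1/24

b2 stroke→Sf1  (source Sf1 imposes f)
b0 stroke→I1  (I1: I, integral causality)
b1 stroke→J1  (C1 integral (e out))
b3 stroke→R1  (J1: bond 1 brought effort, rest push out)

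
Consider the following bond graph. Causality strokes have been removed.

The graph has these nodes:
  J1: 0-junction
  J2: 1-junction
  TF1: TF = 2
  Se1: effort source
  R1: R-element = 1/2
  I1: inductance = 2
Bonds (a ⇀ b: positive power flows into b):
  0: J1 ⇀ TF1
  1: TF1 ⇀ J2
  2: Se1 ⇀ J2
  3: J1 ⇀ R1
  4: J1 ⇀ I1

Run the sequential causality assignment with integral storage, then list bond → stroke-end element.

b0 stroke→J1
b1 stroke→TF1
b2 stroke→J2
b3 stroke→R1
b4 stroke→I1

bond 2 →J2  (Se1 fixes effort; stroke away)
bond 1 →TF1  (closing 1-jn rule on J2)
bond 0 →J1  (TF TF1: opposite of bond 1)
bond 3 →R1  (J1 effort already set via bond 0)
bond 4 →I1  (J1: bond 0 brought effort, rest push out)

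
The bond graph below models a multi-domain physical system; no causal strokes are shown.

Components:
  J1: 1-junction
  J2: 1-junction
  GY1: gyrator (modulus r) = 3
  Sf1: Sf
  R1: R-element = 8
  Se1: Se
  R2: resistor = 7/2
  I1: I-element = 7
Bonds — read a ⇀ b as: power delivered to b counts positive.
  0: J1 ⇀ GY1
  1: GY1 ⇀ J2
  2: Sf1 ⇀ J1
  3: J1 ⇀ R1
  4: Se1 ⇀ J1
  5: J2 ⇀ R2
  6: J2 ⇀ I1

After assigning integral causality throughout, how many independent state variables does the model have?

β2 stroke→Sf1  (Sf1: flow source, stroke at near end)
β4 stroke→J1  (Se1: effort source, stroke at far end)
β0 stroke→J1  (J1 flow already set via bond 2)
β3 stroke→J1  (J1 flow already set via bond 2)
β1 stroke→J2  (GY GY1: same side as bond 0)
β6 stroke→I1  (I1: I, integral causality)
β5 stroke→J2  (J2 flow already set via bond 6)

1  (I1 all integral)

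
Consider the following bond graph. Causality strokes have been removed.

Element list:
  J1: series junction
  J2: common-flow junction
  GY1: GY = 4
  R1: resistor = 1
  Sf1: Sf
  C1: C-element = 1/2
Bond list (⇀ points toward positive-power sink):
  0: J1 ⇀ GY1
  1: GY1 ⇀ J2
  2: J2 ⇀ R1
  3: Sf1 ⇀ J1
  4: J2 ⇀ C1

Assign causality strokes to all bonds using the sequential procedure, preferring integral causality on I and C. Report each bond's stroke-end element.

b0 stroke→J1
b1 stroke→J2
b2 stroke→R1
b3 stroke→Sf1
b4 stroke→J2

bond 3 →Sf1  (Sf1: flow source, stroke at near end)
bond 0 →J1  (common-f at J1 fixed by 3)
bond 1 →J2  (GY GY1: same side as bond 0)
bond 4 →J2  (prefer integral on C1)
bond 2 →R1  (J2 needs exactly one f-in)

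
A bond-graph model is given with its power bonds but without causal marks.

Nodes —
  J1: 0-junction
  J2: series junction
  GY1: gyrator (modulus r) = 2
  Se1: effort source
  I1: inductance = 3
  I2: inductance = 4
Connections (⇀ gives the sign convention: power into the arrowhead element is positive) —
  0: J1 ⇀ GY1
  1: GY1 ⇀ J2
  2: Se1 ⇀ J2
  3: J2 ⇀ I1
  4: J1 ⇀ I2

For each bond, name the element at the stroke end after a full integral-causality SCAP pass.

β0 |J1
β1 |J2
β2 |J2
β3 |I1
β4 |I2

bond 2 stroke at J2  (Se1 (Se) sets effort on bond)
bond 3 stroke at I1  (prefer integral on I1)
bond 1 stroke at J2  (J2: bond 3 brought flow, rest push out)
bond 0 stroke at J1  (GY1: gyrator matches bond 1)
bond 4 stroke at I2  (0-jn J1 has e-setter on 0)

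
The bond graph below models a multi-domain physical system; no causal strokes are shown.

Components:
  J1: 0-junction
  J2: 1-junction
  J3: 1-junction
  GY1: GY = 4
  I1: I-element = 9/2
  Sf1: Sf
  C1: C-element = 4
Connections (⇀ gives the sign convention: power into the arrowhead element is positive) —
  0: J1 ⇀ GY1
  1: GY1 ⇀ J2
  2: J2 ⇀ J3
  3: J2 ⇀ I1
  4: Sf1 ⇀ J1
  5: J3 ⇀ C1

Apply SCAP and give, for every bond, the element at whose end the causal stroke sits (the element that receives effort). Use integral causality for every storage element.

#4 stroke at Sf1  (source Sf1 imposes f)
#0 stroke at J1  (J1: last free bond brings effort in)
#1 stroke at J2  (GY1 both-in/both-out from 0)
#3 stroke at I1  (prefer integral on I1)
#2 stroke at J2  (J2 flow already set via bond 3)
#5 stroke at J3  (J3 flow already set via bond 2)

#0 stroke→J1
#1 stroke→J2
#2 stroke→J2
#3 stroke→I1
#4 stroke→Sf1
#5 stroke→J3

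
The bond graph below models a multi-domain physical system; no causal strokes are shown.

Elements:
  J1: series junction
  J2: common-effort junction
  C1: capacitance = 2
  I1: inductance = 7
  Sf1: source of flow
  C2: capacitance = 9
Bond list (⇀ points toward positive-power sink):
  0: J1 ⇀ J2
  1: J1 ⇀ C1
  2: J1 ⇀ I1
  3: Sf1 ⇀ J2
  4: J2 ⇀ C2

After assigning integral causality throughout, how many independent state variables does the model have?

3  (C1, C2, I1 all integral)

bond 3 →Sf1  (source Sf1 imposes f)
bond 1 →J1  (prefer integral on C1)
bond 2 →I1  (I1 outputs flow p/I1)
bond 0 →J1  (1-jn J1 has f-setter on 2)
bond 4 →J2  (J2: last free bond brings effort in)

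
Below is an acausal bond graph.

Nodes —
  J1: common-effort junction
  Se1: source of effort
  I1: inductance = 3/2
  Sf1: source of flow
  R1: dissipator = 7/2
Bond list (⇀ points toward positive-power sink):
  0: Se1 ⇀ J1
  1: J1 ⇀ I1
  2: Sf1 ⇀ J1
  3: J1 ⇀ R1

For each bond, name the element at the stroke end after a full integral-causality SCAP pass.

b0 stroke at J1
b1 stroke at I1
b2 stroke at Sf1
b3 stroke at R1

β0 stroke at J1  (Se1 (Se) sets effort on bond)
β2 stroke at Sf1  (Sf1: flow source, stroke at near end)
β1 stroke at I1  (J1 effort already set via bond 0)
β3 stroke at R1  (0-jn J1 has e-setter on 0)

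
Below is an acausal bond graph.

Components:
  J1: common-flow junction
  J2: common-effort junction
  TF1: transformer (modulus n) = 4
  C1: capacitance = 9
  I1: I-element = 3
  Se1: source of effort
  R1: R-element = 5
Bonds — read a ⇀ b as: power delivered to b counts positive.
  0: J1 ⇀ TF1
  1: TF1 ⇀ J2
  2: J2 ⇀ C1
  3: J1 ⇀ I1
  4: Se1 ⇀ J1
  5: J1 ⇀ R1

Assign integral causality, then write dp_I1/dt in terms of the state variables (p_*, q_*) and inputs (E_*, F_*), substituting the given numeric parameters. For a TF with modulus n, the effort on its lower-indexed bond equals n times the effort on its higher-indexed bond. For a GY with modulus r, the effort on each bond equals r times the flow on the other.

dp_I1/dt = E_Se1 - 5*p_I1/3 - 4*q_C1/9

#4 stroke at J1  (Se1 (Se) sets effort on bond)
#2 stroke at J2  (C1 outputs effort q/C1)
#1 stroke at TF1  (J2 effort already set via bond 2)
#0 stroke at J1  (TF1 one-in-one-out from 1)
#3 stroke at I1  (I1: I, integral causality)
#5 stroke at J1  (J1 flow already set via bond 3)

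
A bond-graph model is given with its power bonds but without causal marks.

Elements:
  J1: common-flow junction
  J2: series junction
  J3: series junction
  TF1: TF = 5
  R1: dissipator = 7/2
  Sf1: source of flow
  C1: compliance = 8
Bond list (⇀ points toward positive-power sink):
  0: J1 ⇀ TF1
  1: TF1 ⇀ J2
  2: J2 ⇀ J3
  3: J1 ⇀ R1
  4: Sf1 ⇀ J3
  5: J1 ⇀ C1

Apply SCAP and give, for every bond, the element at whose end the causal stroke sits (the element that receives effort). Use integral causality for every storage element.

#0 stroke at TF1
#1 stroke at J2
#2 stroke at J3
#3 stroke at J1
#4 stroke at Sf1
#5 stroke at J1

bond 4 |Sf1  (Sf1: flow source, stroke at near end)
bond 2 |J3  (J3 flow already set via bond 4)
bond 1 |J2  (1-jn J2 has f-setter on 2)
bond 0 |TF1  (TF1 one-in-one-out from 1)
bond 3 |J1  (common-f at J1 fixed by 0)
bond 5 |J1  (J1 flow already set via bond 0)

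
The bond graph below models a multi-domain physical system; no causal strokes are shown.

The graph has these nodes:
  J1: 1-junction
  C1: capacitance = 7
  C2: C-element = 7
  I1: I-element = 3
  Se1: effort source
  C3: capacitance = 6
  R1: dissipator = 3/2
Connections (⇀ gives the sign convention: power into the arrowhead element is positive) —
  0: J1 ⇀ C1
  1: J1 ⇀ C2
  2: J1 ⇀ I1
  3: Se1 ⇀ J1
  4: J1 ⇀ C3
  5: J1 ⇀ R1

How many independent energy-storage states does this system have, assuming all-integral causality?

bond 3 stroke at J1  (Se1: effort source, stroke at far end)
bond 0 stroke at J1  (C1 integral (e out))
bond 1 stroke at J1  (C2 outputs effort q/C2)
bond 2 stroke at I1  (I1: I, integral causality)
bond 4 stroke at J1  (1-jn J1 has f-setter on 2)
bond 5 stroke at J1  (common-f at J1 fixed by 2)

4  (C1, C2, C3, I1 all integral)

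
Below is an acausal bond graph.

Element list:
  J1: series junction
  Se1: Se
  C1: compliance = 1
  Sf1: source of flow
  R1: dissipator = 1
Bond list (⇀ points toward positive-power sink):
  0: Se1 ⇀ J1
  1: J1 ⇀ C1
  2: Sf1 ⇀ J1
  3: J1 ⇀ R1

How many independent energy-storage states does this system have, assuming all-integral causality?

β0 →J1  (Se1 (Se) sets effort on bond)
β2 →Sf1  (Sf1 fixes flow; stroke at Sf1)
β1 →J1  (common-f at J1 fixed by 2)
β3 →J1  (common-f at J1 fixed by 2)

1  (C1 all integral)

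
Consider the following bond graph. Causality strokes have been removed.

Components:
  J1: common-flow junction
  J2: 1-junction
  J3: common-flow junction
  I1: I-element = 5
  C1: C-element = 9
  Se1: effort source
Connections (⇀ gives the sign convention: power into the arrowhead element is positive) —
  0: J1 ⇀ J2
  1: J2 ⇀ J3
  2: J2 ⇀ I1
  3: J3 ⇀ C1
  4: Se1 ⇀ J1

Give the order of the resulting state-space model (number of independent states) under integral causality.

bond 4 stroke→J1  (source Se1 imposes e)
bond 0 stroke→J2  (only one flow-in slot at J1)
bond 2 stroke→I1  (prefer integral on I1)
bond 1 stroke→J2  (1-jn J2 has f-setter on 2)
bond 3 stroke→J3  (1-jn J3 has f-setter on 1)

2  (C1, I1 all integral)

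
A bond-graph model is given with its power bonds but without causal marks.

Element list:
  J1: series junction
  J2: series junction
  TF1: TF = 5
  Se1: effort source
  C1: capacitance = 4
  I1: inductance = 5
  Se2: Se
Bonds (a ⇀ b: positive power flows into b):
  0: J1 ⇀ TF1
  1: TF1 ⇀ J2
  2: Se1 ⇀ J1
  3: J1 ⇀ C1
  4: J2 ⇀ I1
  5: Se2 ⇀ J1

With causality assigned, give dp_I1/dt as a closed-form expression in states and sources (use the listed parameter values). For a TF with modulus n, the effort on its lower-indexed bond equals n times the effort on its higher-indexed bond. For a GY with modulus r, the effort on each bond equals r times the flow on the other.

dp_I1/dt = E_Se1/5 + E_Se2/5 - q_C1/20

β2 stroke→J1  (source Se1 imposes e)
β5 stroke→J1  (Se2 fixes effort; stroke away)
β3 stroke→J1  (C1: C, integral causality)
β0 stroke→TF1  (J1: last free bond brings flow in)
β1 stroke→J2  (through TF1, causality passes straight; one stroke at TF1)
β4 stroke→I1  (closing 1-jn rule on J2)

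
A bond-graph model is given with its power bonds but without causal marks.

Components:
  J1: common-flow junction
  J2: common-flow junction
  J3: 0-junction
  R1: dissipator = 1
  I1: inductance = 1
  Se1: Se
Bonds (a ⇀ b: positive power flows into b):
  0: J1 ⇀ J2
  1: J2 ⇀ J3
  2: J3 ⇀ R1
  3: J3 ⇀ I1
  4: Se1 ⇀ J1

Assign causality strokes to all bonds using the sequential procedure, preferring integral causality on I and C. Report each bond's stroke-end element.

b0 stroke→J2
b1 stroke→J3
b2 stroke→R1
b3 stroke→I1
b4 stroke→J1

bond 4 →J1  (source Se1 imposes e)
bond 0 →J2  (only one flow-in slot at J1)
bond 1 →J3  (J2: last free bond brings flow in)
bond 2 →R1  (0-jn J3 has e-setter on 1)
bond 3 →I1  (J3: bond 1 brought effort, rest push out)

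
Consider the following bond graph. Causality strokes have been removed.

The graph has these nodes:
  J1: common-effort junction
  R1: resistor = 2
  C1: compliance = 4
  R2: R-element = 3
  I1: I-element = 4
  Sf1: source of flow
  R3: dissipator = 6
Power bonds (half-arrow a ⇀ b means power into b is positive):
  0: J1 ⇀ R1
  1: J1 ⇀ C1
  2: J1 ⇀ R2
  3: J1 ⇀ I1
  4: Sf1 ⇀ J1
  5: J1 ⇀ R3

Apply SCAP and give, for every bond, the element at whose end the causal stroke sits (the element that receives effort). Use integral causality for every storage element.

β0 →R1
β1 →J1
β2 →R2
β3 →I1
β4 →Sf1
β5 →R3

bond 4 |Sf1  (Sf1 fixes flow; stroke at Sf1)
bond 1 |J1  (prefer integral on C1)
bond 0 |R1  (J1 effort already set via bond 1)
bond 2 |R2  (J1 effort already set via bond 1)
bond 3 |I1  (J1 effort already set via bond 1)
bond 5 |R3  (0-jn J1 has e-setter on 1)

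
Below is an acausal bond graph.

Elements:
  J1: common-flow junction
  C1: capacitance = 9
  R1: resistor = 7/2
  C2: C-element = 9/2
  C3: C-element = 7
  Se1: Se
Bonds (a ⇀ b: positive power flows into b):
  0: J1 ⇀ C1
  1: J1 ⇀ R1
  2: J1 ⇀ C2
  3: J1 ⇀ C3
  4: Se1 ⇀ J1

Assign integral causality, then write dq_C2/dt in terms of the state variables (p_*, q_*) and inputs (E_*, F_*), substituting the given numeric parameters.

dq_C2/dt = 2*E_Se1/7 - 2*q_C1/63 - 4*q_C2/63 - 2*q_C3/49

β4 →J1  (source Se1 imposes e)
β0 →J1  (C1 outputs effort q/C1)
β2 →J1  (C2: C, integral causality)
β3 →J1  (prefer integral on C3)
β1 →R1  (only one flow-in slot at J1)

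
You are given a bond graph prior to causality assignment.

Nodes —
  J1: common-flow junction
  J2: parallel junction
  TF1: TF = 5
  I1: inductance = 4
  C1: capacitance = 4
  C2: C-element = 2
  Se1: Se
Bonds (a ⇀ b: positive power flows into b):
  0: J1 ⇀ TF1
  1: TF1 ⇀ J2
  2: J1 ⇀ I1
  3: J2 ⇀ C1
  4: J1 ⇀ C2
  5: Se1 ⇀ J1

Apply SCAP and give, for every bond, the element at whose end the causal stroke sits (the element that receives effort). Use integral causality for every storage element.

#0 →J1
#1 →TF1
#2 →I1
#3 →J2
#4 →J1
#5 →J1

bond 5 |J1  (Se1: effort source, stroke at far end)
bond 2 |I1  (I1 integral (f out))
bond 0 |J1  (J1: bond 2 brought flow, rest push out)
bond 4 |J1  (common-f at J1 fixed by 2)
bond 1 |TF1  (TF1 one-in-one-out from 0)
bond 3 |J2  (only one effort-in slot at J2)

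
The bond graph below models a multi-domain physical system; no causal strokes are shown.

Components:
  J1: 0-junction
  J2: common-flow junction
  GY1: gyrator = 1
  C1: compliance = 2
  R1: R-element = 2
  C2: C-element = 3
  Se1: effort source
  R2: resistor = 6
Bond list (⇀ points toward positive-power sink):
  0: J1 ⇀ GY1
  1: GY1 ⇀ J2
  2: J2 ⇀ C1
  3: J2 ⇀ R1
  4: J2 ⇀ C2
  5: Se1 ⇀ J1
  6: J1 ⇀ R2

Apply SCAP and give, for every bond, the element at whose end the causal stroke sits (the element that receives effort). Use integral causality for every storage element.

b0 stroke at GY1
b1 stroke at GY1
b2 stroke at J2
b3 stroke at J2
b4 stroke at J2
b5 stroke at J1
b6 stroke at R2

β5 stroke at J1  (Se1: effort source, stroke at far end)
β0 stroke at GY1  (J1: bond 5 brought effort, rest push out)
β6 stroke at R2  (0-jn J1 has e-setter on 5)
β1 stroke at GY1  (GY1: gyrator matches bond 0)
β2 stroke at J2  (J2: bond 1 brought flow, rest push out)
β3 stroke at J2  (J2 flow already set via bond 1)
β4 stroke at J2  (J2 flow already set via bond 1)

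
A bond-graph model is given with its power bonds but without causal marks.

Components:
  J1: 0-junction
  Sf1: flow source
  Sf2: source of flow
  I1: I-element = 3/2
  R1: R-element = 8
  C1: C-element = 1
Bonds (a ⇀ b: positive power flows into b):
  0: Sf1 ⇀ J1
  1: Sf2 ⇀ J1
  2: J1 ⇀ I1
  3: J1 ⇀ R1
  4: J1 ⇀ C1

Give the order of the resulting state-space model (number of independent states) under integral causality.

2  (C1, I1 all integral)

#0 |Sf1  (Sf1 fixes flow; stroke at Sf1)
#1 |Sf2  (Sf2 (Sf) sets flow on bond)
#2 |I1  (I1 integral (f out))
#4 |J1  (C1: C, integral causality)
#3 |R1  (common-e at J1 fixed by 4)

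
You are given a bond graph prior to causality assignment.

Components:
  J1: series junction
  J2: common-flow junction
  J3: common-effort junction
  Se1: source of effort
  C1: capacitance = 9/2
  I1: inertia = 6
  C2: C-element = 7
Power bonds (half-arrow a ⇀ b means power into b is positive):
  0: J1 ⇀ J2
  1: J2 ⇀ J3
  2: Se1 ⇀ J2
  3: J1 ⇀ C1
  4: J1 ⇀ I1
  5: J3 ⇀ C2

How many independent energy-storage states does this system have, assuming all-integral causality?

β2 →J2  (Se1 (Se) sets effort on bond)
β3 →J1  (C1: C, integral causality)
β4 →I1  (prefer integral on I1)
β0 →J1  (J1 flow already set via bond 4)
β1 →J2  (common-f at J2 fixed by 0)
β5 →J3  (J3 needs exactly one e-in)

3  (C1, C2, I1 all integral)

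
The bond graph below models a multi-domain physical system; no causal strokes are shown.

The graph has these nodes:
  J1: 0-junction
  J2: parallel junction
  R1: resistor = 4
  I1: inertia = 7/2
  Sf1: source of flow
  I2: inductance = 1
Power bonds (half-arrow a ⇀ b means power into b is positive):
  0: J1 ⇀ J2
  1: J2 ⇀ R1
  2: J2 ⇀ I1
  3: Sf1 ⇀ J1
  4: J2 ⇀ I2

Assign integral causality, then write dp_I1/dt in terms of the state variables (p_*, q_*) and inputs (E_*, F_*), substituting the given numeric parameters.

dp_I1/dt = 4*F_Sf1 - 8*p_I1/7 - 4*p_I2

#3 stroke→Sf1  (Sf1: flow source, stroke at near end)
#0 stroke→J1  (J1: last free bond brings effort in)
#2 stroke→I1  (prefer integral on I1)
#4 stroke→I2  (prefer integral on I2)
#1 stroke→J2  (J2: last free bond brings effort in)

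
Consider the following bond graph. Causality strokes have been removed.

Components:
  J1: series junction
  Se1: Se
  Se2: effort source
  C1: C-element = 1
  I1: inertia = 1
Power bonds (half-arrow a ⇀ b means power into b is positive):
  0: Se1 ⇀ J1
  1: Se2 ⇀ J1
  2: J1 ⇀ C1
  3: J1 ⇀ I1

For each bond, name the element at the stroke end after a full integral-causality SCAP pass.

β0 stroke→J1
β1 stroke→J1
β2 stroke→J1
β3 stroke→I1

bond 0 →J1  (Se1: effort source, stroke at far end)
bond 1 →J1  (source Se2 imposes e)
bond 2 →J1  (C1 integral (e out))
bond 3 →I1  (only one flow-in slot at J1)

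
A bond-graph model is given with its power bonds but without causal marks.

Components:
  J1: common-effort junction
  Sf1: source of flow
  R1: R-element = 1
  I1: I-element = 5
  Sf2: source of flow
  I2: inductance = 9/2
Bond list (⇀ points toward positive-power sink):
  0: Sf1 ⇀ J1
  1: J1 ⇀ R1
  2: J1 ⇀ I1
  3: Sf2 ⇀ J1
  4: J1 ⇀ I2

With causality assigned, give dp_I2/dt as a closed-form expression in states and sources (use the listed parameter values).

dp_I2/dt = F_Sf1 + F_Sf2 - p_I1/5 - 2*p_I2/9

b0 stroke→Sf1  (Sf1: flow source, stroke at near end)
b3 stroke→Sf2  (Sf2 (Sf) sets flow on bond)
b2 stroke→I1  (I1: I, integral causality)
b4 stroke→I2  (I2: I, integral causality)
b1 stroke→J1  (closing 0-jn rule on J1)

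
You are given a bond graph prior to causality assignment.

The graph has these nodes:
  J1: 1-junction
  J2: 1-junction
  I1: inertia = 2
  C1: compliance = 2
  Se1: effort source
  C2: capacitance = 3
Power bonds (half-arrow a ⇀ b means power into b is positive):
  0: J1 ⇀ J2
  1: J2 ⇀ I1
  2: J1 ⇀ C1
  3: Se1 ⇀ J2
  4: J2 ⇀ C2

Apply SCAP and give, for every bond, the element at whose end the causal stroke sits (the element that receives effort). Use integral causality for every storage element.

β0 stroke at J2
β1 stroke at I1
β2 stroke at J1
β3 stroke at J2
β4 stroke at J2

b3 |J2  (Se1 (Se) sets effort on bond)
b1 |I1  (I1 integral (f out))
b0 |J2  (J2: bond 1 brought flow, rest push out)
b4 |J2  (1-jn J2 has f-setter on 1)
b2 |J1  (J1 flow already set via bond 0)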